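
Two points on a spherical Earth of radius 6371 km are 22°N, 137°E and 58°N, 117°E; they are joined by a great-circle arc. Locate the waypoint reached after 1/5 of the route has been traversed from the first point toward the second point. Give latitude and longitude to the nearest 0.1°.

Write both endpoints as unit vectors p₁, p₂ with components (cos φ cos λ, cos φ sin λ, sin φ).
The central angle between the endpoints is δ = arccos(p₁·p₂) ≈ 0.677 rad (38.8°).
Interpolate at f = 1/5 with slerp weights a = sin((1−f)δ)/sin δ ≈ 0.823, b = sin(fδ)/sin δ ≈ 0.215.
p = a·p₁ + b·p₂ ≈ (-0.610, 0.622, 0.491); φ = arcsin(p_z) ≈ 29.41°, λ = atan2(p_y, p_x) ≈ 134.43°.

≈ 29.4°N, 134.4°E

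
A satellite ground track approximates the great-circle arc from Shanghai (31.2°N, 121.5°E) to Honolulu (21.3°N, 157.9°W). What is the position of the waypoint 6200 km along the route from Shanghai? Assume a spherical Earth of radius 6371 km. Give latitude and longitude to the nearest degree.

Convert each endpoint to a unit vector on the sphere (x = cos φ cos λ, y = cos φ sin λ, z = sin φ).
The central angle between the endpoints is δ = arccos(p₁·p₂) ≈ 1.247 rad (71.4°). The total great-circle distance is δ·R ≈ 1.247 × 6371 ≈ 7944 km, so the target fraction is f = 6200/7944 ≈ 0.781.
Interpolate at f ≈ 0.781 with slerp weights a = sin((1−f)δ)/sin δ ≈ 0.285, b = sin(fδ)/sin δ ≈ 0.872.
p = a·p₁ + b·p₂ ≈ (-0.880, -0.098, 0.464); φ = arcsin(p_z) ≈ 27.67°, λ = atan2(p_y, p_x) ≈ -173.66°.

≈ (28°N, 174°W)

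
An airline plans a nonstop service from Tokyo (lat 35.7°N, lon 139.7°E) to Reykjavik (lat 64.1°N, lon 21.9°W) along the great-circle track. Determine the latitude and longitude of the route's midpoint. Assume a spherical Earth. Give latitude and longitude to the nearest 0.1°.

Convert each endpoint to a unit vector on the sphere (x = cos φ cos λ, y = cos φ sin λ, z = sin φ).
The central angle between the endpoints is δ = arccos(p₁·p₂) ≈ 1.381 rad (79.1°).
Interpolate at f = 1/2 with slerp weights a = sin((1−f)δ)/sin δ ≈ 0.649, b = sin(fδ)/sin δ ≈ 0.649.
p = a·p₁ + b·p₂ ≈ (-0.139, 0.235, 0.962); φ = arcsin(p_z) ≈ 74.16°, λ = atan2(p_y, p_x) ≈ 120.58°.

≈ lat 74.2°N, lon 120.6°E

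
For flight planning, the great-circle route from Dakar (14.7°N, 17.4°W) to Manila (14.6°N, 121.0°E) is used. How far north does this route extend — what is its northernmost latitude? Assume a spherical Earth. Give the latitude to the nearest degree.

≈ 36°N

The great circle lies in the plane with unit normal n̂ = (p₁ × p₂)/|p₁ × p₂|.
Here n̂_z ≈ +0.805; the vertex latitude is φ_max = arccos|n̂_z| ≈ 36.4°.
Check via Clairaut: cos φ_max = |cos φ₁| · sin C = cos(14.7°)·sin(56.4°) ≈ 0.805, again giving ≈ 36.4°.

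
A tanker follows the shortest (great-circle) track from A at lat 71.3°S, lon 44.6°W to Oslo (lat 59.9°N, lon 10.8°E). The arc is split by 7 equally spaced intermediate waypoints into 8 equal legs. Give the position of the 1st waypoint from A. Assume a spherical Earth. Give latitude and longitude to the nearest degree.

Write both endpoints as unit vectors p₁, p₂ with components (cos φ cos λ, cos φ sin λ, sin φ).
The central angle between the endpoints is δ = arccos(p₁·p₂) ≈ 2.386 rad (136.7°).
Interpolate at f = 1/8 with slerp weights a = sin((1−f)δ)/sin δ ≈ 1.268, b = sin(fδ)/sin δ ≈ 0.429.
p = a·p₁ + b·p₂ ≈ (0.501, -0.245, -0.830); φ = arcsin(p_z) ≈ -56.11°, λ = atan2(p_y, p_x) ≈ -26.09°.

≈ lat 56°S, lon 26°W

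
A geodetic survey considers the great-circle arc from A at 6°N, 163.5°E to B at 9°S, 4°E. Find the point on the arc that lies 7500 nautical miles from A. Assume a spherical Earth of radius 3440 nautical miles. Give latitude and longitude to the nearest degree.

From cos δ = sin φ₁ sin φ₂ + cos φ₁ cos φ₂ cos Δλ, the central angle is δ ≈ 2.783 rad (159.5°). The total great-circle distance is δ·R ≈ 2.783 × 3440 ≈ 9574 nmi, so the target fraction is f = 7500/9574 ≈ 0.783.
Interpolate at f ≈ 0.783 with slerp weights a = sin((1−f)δ)/sin δ ≈ 1.616, b = sin(fδ)/sin δ ≈ 2.337.
p = a·p₁ + b·p₂ ≈ (0.762, 0.617, -0.197); φ = arcsin(p_z) ≈ -11.34°, λ = atan2(p_y, p_x) ≈ 39.03°.

≈ 11°S, 39°E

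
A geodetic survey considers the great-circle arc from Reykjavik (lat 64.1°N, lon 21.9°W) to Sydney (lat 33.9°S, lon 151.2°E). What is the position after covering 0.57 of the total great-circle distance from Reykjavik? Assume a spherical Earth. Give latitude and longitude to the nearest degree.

From cos δ = sin φ₁ sin φ₂ + cos φ₁ cos φ₂ cos Δλ, the central angle is δ ≈ 2.609 rad (149.5°).
Interpolate at f = 0.57 with slerp weights a = sin((1−f)δ)/sin δ ≈ 1.775, b = sin(fδ)/sin δ ≈ 1.964.
p = a·p₁ + b·p₂ ≈ (-0.709, 0.496, 0.502); φ = arcsin(p_z) ≈ 30.12°, λ = atan2(p_y, p_x) ≈ 145.02°.

≈ lat 30°N, lon 145°E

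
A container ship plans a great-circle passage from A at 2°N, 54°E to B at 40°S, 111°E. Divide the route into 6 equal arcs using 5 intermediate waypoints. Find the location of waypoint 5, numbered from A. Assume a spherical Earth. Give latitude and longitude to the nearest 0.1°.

≈ 34.8°S, 98.6°E

Write both endpoints as unit vectors p₁, p₂ with components (cos φ cos λ, cos φ sin λ, sin φ).
The central angle between the endpoints is δ = arccos(p₁·p₂) ≈ 1.165 rad (66.8°).
Interpolate at f = 5/6 with slerp weights a = sin((1−f)δ)/sin δ ≈ 0.210, b = sin(fδ)/sin δ ≈ 0.898.
p = a·p₁ + b·p₂ ≈ (-0.123, 0.812, -0.570); φ = arcsin(p_z) ≈ -34.76°, λ = atan2(p_y, p_x) ≈ 98.63°.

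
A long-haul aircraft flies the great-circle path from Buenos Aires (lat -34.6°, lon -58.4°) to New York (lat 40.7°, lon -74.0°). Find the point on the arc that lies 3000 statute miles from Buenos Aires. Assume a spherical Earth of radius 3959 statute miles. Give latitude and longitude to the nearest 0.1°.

Write both endpoints as unit vectors p₁, p₂ with components (cos φ cos λ, cos φ sin λ, sin φ).
The central angle between the endpoints is δ = arccos(p₁·p₂) ≈ 1.338 rad (76.7°). The total great-circle distance is δ·R ≈ 1.338 × 3959 ≈ 5297 mi, so the target fraction is f = 3000/5297 ≈ 0.566.
Interpolate at f ≈ 0.566 with slerp weights a = sin((1−f)δ)/sin δ ≈ 0.563, b = sin(fδ)/sin δ ≈ 0.706.
p = a·p₁ + b·p₂ ≈ (0.391, -0.910, 0.141); φ = arcsin(p_z) ≈ 8.09°, λ = atan2(p_y, p_x) ≈ -66.76°.

≈ lat 8.1°, lon -66.8°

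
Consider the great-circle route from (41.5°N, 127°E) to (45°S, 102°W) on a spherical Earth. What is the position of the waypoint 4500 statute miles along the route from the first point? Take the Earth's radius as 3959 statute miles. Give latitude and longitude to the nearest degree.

From cos δ = sin φ₁ sin φ₂ + cos φ₁ cos φ₂ cos Δλ, the central angle is δ ≈ 2.525 rad (144.7°). The total great-circle distance is δ·R ≈ 2.525 × 3959 ≈ 9997 mi, so the target fraction is f = 4500/9997 ≈ 0.450.
Interpolate at f ≈ 0.450 with slerp weights a = sin((1−f)δ)/sin δ ≈ 1.701, b = sin(fδ)/sin δ ≈ 1.569.
p = a·p₁ + b·p₂ ≈ (-0.998, -0.068, 0.018); φ = arcsin(p_z) ≈ 1.01°, λ = atan2(p_y, p_x) ≈ -176.11°.

≈ (1°N, 176°W)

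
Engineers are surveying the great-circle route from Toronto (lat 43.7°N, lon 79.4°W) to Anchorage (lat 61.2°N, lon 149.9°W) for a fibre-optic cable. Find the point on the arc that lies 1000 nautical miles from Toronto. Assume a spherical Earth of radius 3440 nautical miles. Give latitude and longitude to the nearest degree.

The haversine formula gives a central angle δ ≈ 0.765 rad (43.8°) between the endpoints. The total great-circle distance is δ·R ≈ 0.765 × 3440 ≈ 2630 nmi, so the target fraction is f = 1000/2630 ≈ 0.380.
Interpolate at f ≈ 0.380 with slerp weights a = sin((1−f)δ)/sin δ ≈ 0.659, b = sin(fδ)/sin δ ≈ 0.414.
p = a·p₁ + b·p₂ ≈ (-0.085, -0.569, 0.818); φ = arcsin(p_z) ≈ 54.91°, λ = atan2(p_y, p_x) ≈ -98.49°.

≈ lat 55°N, lon 98°W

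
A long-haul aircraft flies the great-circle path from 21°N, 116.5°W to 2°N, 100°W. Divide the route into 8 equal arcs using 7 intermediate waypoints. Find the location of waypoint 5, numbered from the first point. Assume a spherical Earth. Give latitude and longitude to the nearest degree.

The haversine formula gives a central angle δ ≈ 0.434 rad (24.9°) between the endpoints.
Interpolate at f = 5/8 with slerp weights a = sin((1−f)δ)/sin δ ≈ 0.385, b = sin(fδ)/sin δ ≈ 0.637.
p = a·p₁ + b·p₂ ≈ (-0.271, -0.949, 0.160); φ = arcsin(p_z) ≈ 9.23°, λ = atan2(p_y, p_x) ≈ -105.94°.

≈ 9°N, 106°W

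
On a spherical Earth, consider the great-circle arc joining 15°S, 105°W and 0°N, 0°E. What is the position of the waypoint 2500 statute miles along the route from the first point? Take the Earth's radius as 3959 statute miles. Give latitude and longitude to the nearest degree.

≈ 14°S, 68°W

The haversine formula gives a central angle δ ≈ 1.823 rad (104.5°) between the endpoints. The total great-circle distance is δ·R ≈ 1.823 × 3959 ≈ 7219 mi, so the target fraction is f = 2500/7219 ≈ 0.346.
Interpolate at f ≈ 0.346 with slerp weights a = sin((1−f)δ)/sin δ ≈ 0.960, b = sin(fδ)/sin δ ≈ 0.610.
p = a·p₁ + b·p₂ ≈ (0.370, -0.895, -0.248); φ = arcsin(p_z) ≈ -14.38°, λ = atan2(p_y, p_x) ≈ -67.56°.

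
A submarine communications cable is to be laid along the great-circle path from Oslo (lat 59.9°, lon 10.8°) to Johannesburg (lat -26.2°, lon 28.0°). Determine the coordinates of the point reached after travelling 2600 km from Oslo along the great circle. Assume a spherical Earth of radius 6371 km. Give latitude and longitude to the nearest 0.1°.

Write both endpoints as unit vectors p₁, p₂ with components (cos φ cos λ, cos φ sin λ, sin φ).
The central angle between the endpoints is δ = arccos(p₁·p₂) ≈ 1.523 rad (87.3°). The total great-circle distance is δ·R ≈ 1.523 × 6371 ≈ 9702 km, so the target fraction is f = 2600/9702 ≈ 0.268.
Interpolate at f ≈ 0.268 with slerp weights a = sin((1−f)δ)/sin δ ≈ 0.899, b = sin(fδ)/sin δ ≈ 0.397.
p = a·p₁ + b·p₂ ≈ (0.758, 0.252, 0.602); φ = arcsin(p_z) ≈ 37.03°, λ = atan2(p_y, p_x) ≈ 18.39°.

≈ lat 37.0°, lon 18.4°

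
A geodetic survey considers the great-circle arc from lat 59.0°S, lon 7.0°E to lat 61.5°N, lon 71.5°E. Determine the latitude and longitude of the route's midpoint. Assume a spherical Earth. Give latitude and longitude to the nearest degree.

Write both endpoints as unit vectors p₁, p₂ with components (cos φ cos λ, cos φ sin λ, sin φ).
The central angle between the endpoints is δ = arccos(p₁·p₂) ≈ 2.275 rad (130.4°).
Interpolate at f = 1/2 with slerp weights a = sin((1−f)δ)/sin δ ≈ 1.191, b = sin(fδ)/sin δ ≈ 1.191.
p = a·p₁ + b·p₂ ≈ (0.789, 0.614, 0.026); φ = arcsin(p_z) ≈ 1.48°, λ = atan2(p_y, p_x) ≈ 37.87°.

≈ lat 1°N, lon 38°E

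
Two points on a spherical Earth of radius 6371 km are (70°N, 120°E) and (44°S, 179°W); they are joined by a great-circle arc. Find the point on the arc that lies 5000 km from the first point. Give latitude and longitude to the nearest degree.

≈ (30°N, 157°E)

The haversine formula gives a central angle δ ≈ 2.134 rad (122.2°) between the endpoints. The total great-circle distance is δ·R ≈ 2.134 × 6371 ≈ 13593 km, so the target fraction is f = 5000/13593 ≈ 0.368.
Interpolate at f ≈ 0.368 with slerp weights a = sin((1−f)δ)/sin δ ≈ 1.153, b = sin(fδ)/sin δ ≈ 0.836.
p = a·p₁ + b·p₂ ≈ (-0.798, 0.331, 0.503); φ = arcsin(p_z) ≈ 30.22°, λ = atan2(p_y, p_x) ≈ 157.47°.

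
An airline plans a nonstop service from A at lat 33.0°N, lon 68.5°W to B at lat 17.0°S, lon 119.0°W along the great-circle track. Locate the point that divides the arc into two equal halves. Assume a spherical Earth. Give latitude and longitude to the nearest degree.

≈ lat 9°N, lon 96°W

Write both endpoints as unit vectors p₁, p₂ with components (cos φ cos λ, cos φ sin λ, sin φ).
The central angle between the endpoints is δ = arccos(p₁·p₂) ≈ 1.212 rad (69.5°).
Interpolate at f = 1/2 with slerp weights a = sin((1−f)δ)/sin δ ≈ 0.608, b = sin(fδ)/sin δ ≈ 0.608.
p = a·p₁ + b·p₂ ≈ (-0.095, -0.984, 0.153); φ = arcsin(p_z) ≈ 8.83°, λ = atan2(p_y, p_x) ≈ -95.52°.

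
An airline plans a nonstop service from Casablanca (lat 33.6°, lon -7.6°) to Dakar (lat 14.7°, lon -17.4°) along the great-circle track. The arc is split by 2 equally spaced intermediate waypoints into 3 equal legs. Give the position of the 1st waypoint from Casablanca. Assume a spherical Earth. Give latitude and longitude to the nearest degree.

≈ lat 27°, lon -11°

Write both endpoints as unit vectors p₁, p₂ with components (cos φ cos λ, cos φ sin λ, sin φ).
The central angle between the endpoints is δ = arccos(p₁·p₂) ≈ 0.364 rad (20.9°).
Interpolate at f = 1/3 with slerp weights a = sin((1−f)δ)/sin δ ≈ 0.675, b = sin(fδ)/sin δ ≈ 0.340.
p = a·p₁ + b·p₂ ≈ (0.871, -0.173, 0.460); φ = arcsin(p_z) ≈ 27.37°, λ = atan2(p_y, p_x) ≈ -11.21°.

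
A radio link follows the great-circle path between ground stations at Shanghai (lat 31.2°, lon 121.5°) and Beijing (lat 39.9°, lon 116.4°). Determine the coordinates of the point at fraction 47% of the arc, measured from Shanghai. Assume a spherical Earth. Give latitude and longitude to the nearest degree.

Convert each endpoint to a unit vector on the sphere (x = cos φ cos λ, y = cos φ sin λ, z = sin φ).
The central angle between the endpoints is δ = arccos(p₁·p₂) ≈ 0.168 rad (9.6°).
Interpolate at f = 0.47 with slerp weights a = sin((1−f)δ)/sin δ ≈ 0.532, b = sin(fδ)/sin δ ≈ 0.472.
p = a·p₁ + b·p₂ ≈ (-0.399, 0.712, 0.578); φ = arcsin(p_z) ≈ 35.32°, λ = atan2(p_y, p_x) ≈ 119.24°.

≈ lat 35°, lon 119°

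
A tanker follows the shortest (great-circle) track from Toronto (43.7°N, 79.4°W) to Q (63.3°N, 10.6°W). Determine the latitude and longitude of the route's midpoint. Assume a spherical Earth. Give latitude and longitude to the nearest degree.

From cos δ = sin φ₁ sin φ₂ + cos φ₁ cos φ₂ cos Δλ, the central angle is δ ≈ 0.746 rad (42.7°).
Interpolate at f = 1/2 with slerp weights a = sin((1−f)δ)/sin δ ≈ 0.537, b = sin(fδ)/sin δ ≈ 0.537.
p = a·p₁ + b·p₂ ≈ (0.309, -0.426, 0.851); φ = arcsin(p_z) ≈ 58.27°, λ = atan2(p_y, p_x) ≈ -54.08°.

≈ (58°N, 54°W)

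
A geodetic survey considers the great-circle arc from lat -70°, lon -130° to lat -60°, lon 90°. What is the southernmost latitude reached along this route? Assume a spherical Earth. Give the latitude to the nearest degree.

≈ -81°

The great circle lies in the plane with unit normal n̂ = (p₁ × p₂)/|p₁ × p₂|.
Here n̂_z ≈ -0.150; the vertex latitude is φ_max = arccos|n̂_z| ≈ 81.3°.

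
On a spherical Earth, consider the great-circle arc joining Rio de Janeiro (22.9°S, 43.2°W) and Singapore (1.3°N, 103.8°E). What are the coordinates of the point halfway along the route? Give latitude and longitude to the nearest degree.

≈ 34°S, 38°E

Convert each endpoint to a unit vector on the sphere (x = cos φ cos λ, y = cos φ sin λ, z = sin φ).
The central angle between the endpoints is δ = arccos(p₁·p₂) ≈ 2.467 rad (141.4°).
Interpolate at f = 1/2 with slerp weights a = sin((1−f)δ)/sin δ ≈ 1.512, b = sin(fδ)/sin δ ≈ 1.512.
p = a·p₁ + b·p₂ ≈ (0.655, 0.514, -0.554); φ = arcsin(p_z) ≈ -33.64°, λ = atan2(p_y, p_x) ≈ 38.16°.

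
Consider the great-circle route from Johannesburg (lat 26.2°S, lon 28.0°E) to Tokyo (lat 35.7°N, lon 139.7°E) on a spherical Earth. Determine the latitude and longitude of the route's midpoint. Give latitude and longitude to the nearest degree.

The haversine formula gives a central angle δ ≈ 2.126 rad (121.8°) between the endpoints.
Interpolate at f = 1/2 with slerp weights a = sin((1−f)δ)/sin δ ≈ 1.028, b = sin(fδ)/sin δ ≈ 1.028.
p = a·p₁ + b·p₂ ≈ (0.178, 0.973, 0.146); φ = arcsin(p_z) ≈ 8.40°, λ = atan2(p_y, p_x) ≈ 79.65°.

≈ lat 8°N, lon 80°E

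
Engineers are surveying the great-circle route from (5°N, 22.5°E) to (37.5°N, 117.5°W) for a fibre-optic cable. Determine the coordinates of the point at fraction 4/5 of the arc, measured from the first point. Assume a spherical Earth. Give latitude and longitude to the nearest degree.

≈ (50°N, 88°W)

From cos δ = sin φ₁ sin φ₂ + cos φ₁ cos φ₂ cos Δλ, the central angle is δ ≈ 2.156 rad (123.5°).
Interpolate at f = 4/5 with slerp weights a = sin((1−f)δ)/sin δ ≈ 0.501, b = sin(fδ)/sin δ ≈ 1.185.
p = a·p₁ + b·p₂ ≈ (0.027, -0.643, 0.765); φ = arcsin(p_z) ≈ 49.94°, λ = atan2(p_y, p_x) ≈ -87.58°.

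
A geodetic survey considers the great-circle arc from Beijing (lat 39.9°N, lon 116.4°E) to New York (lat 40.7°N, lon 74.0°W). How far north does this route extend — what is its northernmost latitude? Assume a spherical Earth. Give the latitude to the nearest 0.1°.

The great circle lies in the plane with unit normal n̂ = (p₁ × p₂)/|p₁ × p₂|.
Here n̂_z ≈ +0.106; the vertex latitude is φ_max = arccos|n̂_z| ≈ 83.9°.
Check via Clairaut: cos φ_max = |cos φ₁| · sin C = cos(39.9°)·sin(8.0°) ≈ 0.106, again giving ≈ 83.9°.

≈ 83.9°N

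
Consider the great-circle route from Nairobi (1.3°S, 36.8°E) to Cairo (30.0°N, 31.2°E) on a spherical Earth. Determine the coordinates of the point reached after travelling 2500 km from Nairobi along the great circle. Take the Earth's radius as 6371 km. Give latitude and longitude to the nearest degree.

Write both endpoints as unit vectors p₁, p₂ with components (cos φ cos λ, cos φ sin λ, sin φ).
The central angle between the endpoints is δ = arccos(p₁·p₂) ≈ 0.554 rad (31.8°). The total great-circle distance is δ·R ≈ 0.554 × 6371 ≈ 3531 km, so the target fraction is f = 2500/3531 ≈ 0.708.
Interpolate at f ≈ 0.708 with slerp weights a = sin((1−f)δ)/sin δ ≈ 0.306, b = sin(fδ)/sin δ ≈ 0.727.
p = a·p₁ + b·p₂ ≈ (0.783, 0.509, 0.356); φ = arcsin(p_z) ≈ 20.88°, λ = atan2(p_y, p_x) ≈ 33.03°.

≈ 21°N, 33°E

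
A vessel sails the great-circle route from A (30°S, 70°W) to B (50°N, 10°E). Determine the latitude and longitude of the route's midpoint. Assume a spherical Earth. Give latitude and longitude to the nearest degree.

≈ (13°N, 37°W)

Convert each endpoint to a unit vector on the sphere (x = cos φ cos λ, y = cos φ sin λ, z = sin φ).
The central angle between the endpoints is δ = arccos(p₁·p₂) ≈ 1.861 rad (106.6°).
Interpolate at f = 1/2 with slerp weights a = sin((1−f)δ)/sin δ ≈ 0.837, b = sin(fδ)/sin δ ≈ 0.837.
p = a·p₁ + b·p₂ ≈ (0.778, -0.588, 0.223); φ = arcsin(p_z) ≈ 12.87°, λ = atan2(p_y, p_x) ≈ -37.08°.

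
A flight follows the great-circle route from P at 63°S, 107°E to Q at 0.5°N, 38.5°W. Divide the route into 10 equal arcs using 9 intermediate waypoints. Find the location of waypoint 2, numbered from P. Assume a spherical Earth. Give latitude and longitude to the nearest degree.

≈ 74°S, 50°E

Write both endpoints as unit vectors p₁, p₂ with components (cos φ cos λ, cos φ sin λ, sin φ).
The central angle between the endpoints is δ = arccos(p₁·p₂) ≈ 1.963 rad (112.5°).
Interpolate at f = 2/10 with slerp weights a = sin((1−f)δ)/sin δ ≈ 1.082, b = sin(fδ)/sin δ ≈ 0.414.
p = a·p₁ + b·p₂ ≈ (0.180, 0.212, -0.960); φ = arcsin(p_z) ≈ -73.84°, λ = atan2(p_y, p_x) ≈ 49.64°.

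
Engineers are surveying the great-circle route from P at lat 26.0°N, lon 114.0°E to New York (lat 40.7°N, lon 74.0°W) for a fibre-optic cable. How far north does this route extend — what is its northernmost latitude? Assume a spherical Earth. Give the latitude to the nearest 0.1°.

≈ 84.1°N

The great circle lies in the plane with unit normal n̂ = (p₁ × p₂)/|p₁ × p₂|.
Here n̂_z ≈ +0.103; the vertex latitude is φ_max = arccos|n̂_z| ≈ 84.1°.
Check via Clairaut: cos φ_max = |cos φ₁| · sin C = cos(26.0°)·sin(6.6°) ≈ 0.103, again giving ≈ 84.1°.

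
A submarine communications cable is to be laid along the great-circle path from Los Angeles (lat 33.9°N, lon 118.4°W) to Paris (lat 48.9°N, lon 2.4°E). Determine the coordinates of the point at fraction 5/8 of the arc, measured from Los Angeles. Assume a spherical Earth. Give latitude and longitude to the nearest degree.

≈ lat 62°N, lon 49°W

Convert each endpoint to a unit vector on the sphere (x = cos φ cos λ, y = cos φ sin λ, z = sin φ).
The central angle between the endpoints is δ = arccos(p₁·p₂) ≈ 1.429 rad (81.9°).
Interpolate at f = 5/8 with slerp weights a = sin((1−f)δ)/sin δ ≈ 0.516, b = sin(fδ)/sin δ ≈ 0.787.
p = a·p₁ + b·p₂ ≈ (0.313, -0.355, 0.881); φ = arcsin(p_z) ≈ 61.74°, λ = atan2(p_y, p_x) ≈ -48.57°.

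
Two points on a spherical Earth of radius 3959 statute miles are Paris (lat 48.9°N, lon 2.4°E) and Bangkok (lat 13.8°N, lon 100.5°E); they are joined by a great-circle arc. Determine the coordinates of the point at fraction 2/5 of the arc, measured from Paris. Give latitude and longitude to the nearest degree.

≈ lat 46°N, lon 53°E

The haversine formula gives a central angle δ ≈ 1.481 rad (84.8°) between the endpoints.
Interpolate at f = 2/5 with slerp weights a = sin((1−f)δ)/sin δ ≈ 0.779, b = sin(fδ)/sin δ ≈ 0.561.
p = a·p₁ + b·p₂ ≈ (0.413, 0.557, 0.721); φ = arcsin(p_z) ≈ 46.13°, λ = atan2(p_y, p_x) ≈ 53.46°.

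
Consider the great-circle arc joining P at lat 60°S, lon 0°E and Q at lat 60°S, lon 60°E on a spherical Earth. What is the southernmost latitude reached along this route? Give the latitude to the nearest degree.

≈ 63°S

The great circle lies in the plane with unit normal n̂ = (p₁ × p₂)/|p₁ × p₂|.
Here n̂_z ≈ +0.447; the vertex latitude is φ_max = arccos|n̂_z| ≈ 63.4°.
Check via Clairaut: cos φ_max = |cos φ₁| · sin C = cos(60.0°)·sin(116.6°) ≈ 0.447, again giving ≈ 63.4°.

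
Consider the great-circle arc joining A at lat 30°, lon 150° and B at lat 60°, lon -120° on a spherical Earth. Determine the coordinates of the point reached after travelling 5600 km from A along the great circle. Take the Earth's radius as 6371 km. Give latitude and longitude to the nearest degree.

Write both endpoints as unit vectors p₁, p₂ with components (cos φ cos λ, cos φ sin λ, sin φ).
The central angle between the endpoints is δ = arccos(p₁·p₂) ≈ 1.123 rad (64.3°). The total great-circle distance is δ·R ≈ 1.123 × 6371 ≈ 7154 km, so the target fraction is f = 5600/7154 ≈ 0.783.
Interpolate at f ≈ 0.783 with slerp weights a = sin((1−f)δ)/sin δ ≈ 0.268, b = sin(fδ)/sin δ ≈ 0.854.
p = a·p₁ + b·p₂ ≈ (-0.415, -0.254, 0.874); φ = arcsin(p_z) ≈ 60.91°, λ = atan2(p_y, p_x) ≈ -148.52°.

≈ lat 61°, lon -149°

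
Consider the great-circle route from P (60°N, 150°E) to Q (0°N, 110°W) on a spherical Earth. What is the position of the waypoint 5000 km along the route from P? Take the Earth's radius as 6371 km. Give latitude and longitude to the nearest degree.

From cos δ = sin φ₁ sin φ₂ + cos φ₁ cos φ₂ cos Δλ, the central angle is δ ≈ 1.658 rad (95.0°). The total great-circle distance is δ·R ≈ 1.658 × 6371 ≈ 10561 km, so the target fraction is f = 5000/10561 ≈ 0.473.
Interpolate at f ≈ 0.473 with slerp weights a = sin((1−f)δ)/sin δ ≈ 0.769, b = sin(fδ)/sin δ ≈ 0.709.
p = a·p₁ + b·p₂ ≈ (-0.576, -0.474, 0.666); φ = arcsin(p_z) ≈ 41.76°, λ = atan2(p_y, p_x) ≈ -140.51°.

≈ (42°N, 141°W)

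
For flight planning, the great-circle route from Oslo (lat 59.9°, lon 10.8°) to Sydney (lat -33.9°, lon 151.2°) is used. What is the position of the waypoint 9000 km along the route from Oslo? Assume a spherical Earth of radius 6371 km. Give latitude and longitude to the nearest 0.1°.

≈ lat 21.3°, lon 120.5°

Write both endpoints as unit vectors p₁, p₂ with components (cos φ cos λ, cos φ sin λ, sin φ).
The central angle between the endpoints is δ = arccos(p₁·p₂) ≈ 2.504 rad (143.4°). The total great-circle distance is δ·R ≈ 2.504 × 6371 ≈ 15950 km, so the target fraction is f = 9000/15950 ≈ 0.564.
Interpolate at f ≈ 0.564 with slerp weights a = sin((1−f)δ)/sin δ ≈ 1.489, b = sin(fδ)/sin δ ≈ 1.658.
p = a·p₁ + b·p₂ ≈ (-0.472, 0.803, 0.364); φ = arcsin(p_z) ≈ 21.33°, λ = atan2(p_y, p_x) ≈ 120.46°.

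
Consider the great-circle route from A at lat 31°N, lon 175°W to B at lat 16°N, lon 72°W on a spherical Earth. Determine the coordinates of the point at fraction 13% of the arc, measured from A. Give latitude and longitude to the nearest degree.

≈ lat 34°N, lon 161°W

Convert each endpoint to a unit vector on the sphere (x = cos φ cos λ, y = cos φ sin λ, z = sin φ).
The central angle between the endpoints is δ = arccos(p₁·p₂) ≈ 1.614 rad (92.5°).
Interpolate at f = 0.13 with slerp weights a = sin((1−f)δ)/sin δ ≈ 0.987, b = sin(fδ)/sin δ ≈ 0.209.
p = a·p₁ + b·p₂ ≈ (-0.781, -0.264, 0.566); φ = arcsin(p_z) ≈ 34.46°, λ = atan2(p_y, p_x) ≈ -161.30°.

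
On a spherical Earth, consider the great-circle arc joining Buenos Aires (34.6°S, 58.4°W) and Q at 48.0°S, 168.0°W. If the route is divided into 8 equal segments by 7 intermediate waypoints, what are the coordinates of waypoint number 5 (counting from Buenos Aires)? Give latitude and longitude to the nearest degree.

≈ 58°S, 122°W

Convert each endpoint to a unit vector on the sphere (x = cos φ cos λ, y = cos φ sin λ, z = sin φ).
The central angle between the endpoints is δ = arccos(p₁·p₂) ≈ 1.331 rad (76.3°).
Interpolate at f = 5/8 with slerp weights a = sin((1−f)δ)/sin δ ≈ 0.493, b = sin(fδ)/sin δ ≈ 0.761.
p = a·p₁ + b·p₂ ≈ (-0.286, -0.451, -0.845); φ = arcsin(p_z) ≈ -57.72°, λ = atan2(p_y, p_x) ≈ -122.32°.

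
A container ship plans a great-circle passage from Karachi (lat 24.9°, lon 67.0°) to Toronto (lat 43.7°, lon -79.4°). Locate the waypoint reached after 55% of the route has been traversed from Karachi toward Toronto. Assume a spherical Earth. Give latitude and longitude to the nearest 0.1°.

≈ lat 67.3°, lon 1.8°

Convert each endpoint to a unit vector on the sphere (x = cos φ cos λ, y = cos φ sin λ, z = sin φ).
The central angle between the endpoints is δ = arccos(p₁·p₂) ≈ 1.829 rad (104.8°).
Interpolate at f = 0.55 with slerp weights a = sin((1−f)δ)/sin δ ≈ 0.758, b = sin(fδ)/sin δ ≈ 0.874.
p = a·p₁ + b·p₂ ≈ (0.385, 0.012, 0.923); φ = arcsin(p_z) ≈ 67.35°, λ = atan2(p_y, p_x) ≈ 1.84°.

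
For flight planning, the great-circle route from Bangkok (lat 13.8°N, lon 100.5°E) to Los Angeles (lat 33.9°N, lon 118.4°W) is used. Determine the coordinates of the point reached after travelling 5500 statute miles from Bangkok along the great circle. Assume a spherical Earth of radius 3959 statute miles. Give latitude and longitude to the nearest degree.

Convert each endpoint to a unit vector on the sphere (x = cos φ cos λ, y = cos φ sin λ, z = sin φ).
The central angle between the endpoints is δ = arccos(p₁·p₂) ≈ 2.088 rad (119.6°). The total great-circle distance is δ·R ≈ 2.088 × 3959 ≈ 8266 mi, so the target fraction is f = 5500/8266 ≈ 0.665.
Interpolate at f ≈ 0.665 with slerp weights a = sin((1−f)δ)/sin δ ≈ 0.740, b = sin(fδ)/sin δ ≈ 1.131.
p = a·p₁ + b·p₂ ≈ (-0.578, -0.120, 0.808); φ = arcsin(p_z) ≈ 53.85°, λ = atan2(p_y, p_x) ≈ -168.29°.

≈ lat 54°N, lon 168°W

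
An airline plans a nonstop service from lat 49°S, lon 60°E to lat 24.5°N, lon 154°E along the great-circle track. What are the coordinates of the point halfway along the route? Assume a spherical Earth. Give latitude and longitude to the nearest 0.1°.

From cos δ = sin φ₁ sin φ₂ + cos φ₁ cos φ₂ cos Δλ, the central angle is δ ≈ 1.933 rad (110.8°).
Interpolate at f = 1/2 with slerp weights a = sin((1−f)δ)/sin δ ≈ 0.880, b = sin(fδ)/sin δ ≈ 0.880.
p = a·p₁ + b·p₂ ≈ (-0.431, 0.851, -0.299); φ = arcsin(p_z) ≈ -17.41°, λ = atan2(p_y, p_x) ≈ 116.86°.

≈ lat 17.4°S, lon 116.9°E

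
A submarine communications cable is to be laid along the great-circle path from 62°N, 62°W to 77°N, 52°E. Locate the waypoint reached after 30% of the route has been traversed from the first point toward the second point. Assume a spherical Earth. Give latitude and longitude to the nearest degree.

Convert each endpoint to a unit vector on the sphere (x = cos φ cos λ, y = cos φ sin λ, z = sin φ).
The central angle between the endpoints is δ = arccos(p₁·p₂) ≈ 0.614 rad (35.2°).
Interpolate at f = 0.30 with slerp weights a = sin((1−f)δ)/sin δ ≈ 0.723, b = sin(fδ)/sin δ ≈ 0.318.
p = a·p₁ + b·p₂ ≈ (0.203, -0.243, 0.948); φ = arcsin(p_z) ≈ 71.50°, λ = atan2(p_y, p_x) ≈ -50.12°.

≈ 72°N, 50°W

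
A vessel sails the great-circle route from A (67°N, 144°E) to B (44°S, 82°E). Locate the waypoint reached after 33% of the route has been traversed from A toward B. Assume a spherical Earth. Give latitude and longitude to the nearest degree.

Write both endpoints as unit vectors p₁, p₂ with components (cos φ cos λ, cos φ sin λ, sin φ).
The central angle between the endpoints is δ = arccos(p₁·p₂) ≈ 2.103 rad (120.5°).
Interpolate at f = 0.33 with slerp weights a = sin((1−f)δ)/sin δ ≈ 1.145, b = sin(fδ)/sin δ ≈ 0.742.
p = a·p₁ + b·p₂ ≈ (-0.288, 0.792, 0.539); φ = arcsin(p_z) ≈ 32.59°, λ = atan2(p_y, p_x) ≈ 109.97°.

≈ (33°N, 110°E)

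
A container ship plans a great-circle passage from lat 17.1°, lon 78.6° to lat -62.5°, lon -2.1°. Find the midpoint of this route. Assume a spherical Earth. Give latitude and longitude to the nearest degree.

≈ lat -28°, lon 55°

Write both endpoints as unit vectors p₁, p₂ with components (cos φ cos λ, cos φ sin λ, sin φ).
The central angle between the endpoints is δ = arccos(p₁·p₂) ≈ 1.761 rad (100.9°).
Interpolate at f = 1/2 with slerp weights a = sin((1−f)δ)/sin δ ≈ 0.785, b = sin(fδ)/sin δ ≈ 0.785.
p = a·p₁ + b·p₂ ≈ (0.511, 0.723, -0.466); φ = arcsin(p_z) ≈ -27.76°, λ = atan2(p_y, p_x) ≈ 54.74°.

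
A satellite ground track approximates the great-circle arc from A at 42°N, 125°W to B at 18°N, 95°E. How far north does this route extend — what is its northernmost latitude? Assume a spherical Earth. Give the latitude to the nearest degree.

≈ 61°N

The great circle lies in the plane with unit normal n̂ = (p₁ × p₂)/|p₁ × p₂|.
Here n̂_z ≈ -0.482; the vertex latitude is φ_max = arccos|n̂_z| ≈ 61.2°.
Check via Clairaut: cos φ_max = |cos φ₁| · sin C = cos(42.0°)·sin(40.4°) ≈ 0.482, again giving ≈ 61.2°.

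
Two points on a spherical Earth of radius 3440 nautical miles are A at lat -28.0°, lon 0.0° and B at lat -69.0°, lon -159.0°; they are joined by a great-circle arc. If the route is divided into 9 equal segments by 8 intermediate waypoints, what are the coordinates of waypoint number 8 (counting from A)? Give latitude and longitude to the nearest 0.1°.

≈ lat -77.3°, lon -145.7°

Convert each endpoint to a unit vector on the sphere (x = cos φ cos λ, y = cos φ sin λ, z = sin φ).
The central angle between the endpoints is δ = arccos(p₁·p₂) ≈ 1.427 rad (81.8°).
Interpolate at f = 8/9 with slerp weights a = sin((1−f)δ)/sin δ ≈ 0.160, b = sin(fδ)/sin δ ≈ 0.965.
p = a·p₁ + b·p₂ ≈ (-0.182, -0.124, -0.975); φ = arcsin(p_z) ≈ -77.29°, λ = atan2(p_y, p_x) ≈ -145.73°.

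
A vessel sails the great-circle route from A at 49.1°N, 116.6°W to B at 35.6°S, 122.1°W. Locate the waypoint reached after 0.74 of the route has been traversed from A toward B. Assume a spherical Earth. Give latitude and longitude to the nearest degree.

≈ 14°S, 121°W

Convert each endpoint to a unit vector on the sphere (x = cos φ cos λ, y = cos φ sin λ, z = sin φ).
The central angle between the endpoints is δ = arccos(p₁·p₂) ≈ 1.481 rad (84.8°).
Interpolate at f = 0.74 with slerp weights a = sin((1−f)δ)/sin δ ≈ 0.377, b = sin(fδ)/sin δ ≈ 0.893.
p = a·p₁ + b·p₂ ≈ (-0.496, -0.836, -0.235); φ = arcsin(p_z) ≈ -13.58°, λ = atan2(p_y, p_x) ≈ -120.71°.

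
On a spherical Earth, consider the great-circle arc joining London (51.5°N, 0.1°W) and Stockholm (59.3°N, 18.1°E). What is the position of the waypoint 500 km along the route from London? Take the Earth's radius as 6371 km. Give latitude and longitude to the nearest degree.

≈ 55°N, 5°E

The haversine formula gives a central angle δ ≈ 0.225 rad (12.9°) between the endpoints. The total great-circle distance is δ·R ≈ 0.225 × 6371 ≈ 1432 km, so the target fraction is f = 500/1432 ≈ 0.349.
Interpolate at f ≈ 0.349 with slerp weights a = sin((1−f)δ)/sin δ ≈ 0.654, b = sin(fδ)/sin δ ≈ 0.352.
p = a·p₁ + b·p₂ ≈ (0.578, 0.055, 0.814); φ = arcsin(p_z) ≈ 54.52°, λ = atan2(p_y, p_x) ≈ 5.45°.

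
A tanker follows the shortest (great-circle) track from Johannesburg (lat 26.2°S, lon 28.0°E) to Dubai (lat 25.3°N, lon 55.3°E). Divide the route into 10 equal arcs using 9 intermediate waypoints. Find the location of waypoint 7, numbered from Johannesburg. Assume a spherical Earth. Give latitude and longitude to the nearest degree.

Write both endpoints as unit vectors p₁, p₂ with components (cos φ cos λ, cos φ sin λ, sin φ).
The central angle between the endpoints is δ = arccos(p₁·p₂) ≈ 1.010 rad (57.8°).
Interpolate at f = 7/10 with slerp weights a = sin((1−f)δ)/sin δ ≈ 0.352, b = sin(fδ)/sin δ ≈ 0.767.
p = a·p₁ + b·p₂ ≈ (0.674, 0.719, 0.172); φ = arcsin(p_z) ≈ 9.92°, λ = atan2(p_y, p_x) ≈ 46.84°.

≈ lat 10°N, lon 47°E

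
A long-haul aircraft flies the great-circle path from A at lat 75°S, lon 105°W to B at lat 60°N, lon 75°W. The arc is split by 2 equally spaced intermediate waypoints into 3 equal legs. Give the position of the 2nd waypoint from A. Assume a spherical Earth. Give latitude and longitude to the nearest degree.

≈ lat 15°N, lon 83°W

From cos δ = sin φ₁ sin φ₂ + cos φ₁ cos φ₂ cos Δλ, the central angle is δ ≈ 2.381 rad (136.4°).
Interpolate at f = 2/3 with slerp weights a = sin((1−f)δ)/sin δ ≈ 1.034, b = sin(fδ)/sin δ ≈ 1.450.
p = a·p₁ + b·p₂ ≈ (0.118, -0.959, 0.257); φ = arcsin(p_z) ≈ 14.90°, λ = atan2(p_y, p_x) ≈ -82.96°.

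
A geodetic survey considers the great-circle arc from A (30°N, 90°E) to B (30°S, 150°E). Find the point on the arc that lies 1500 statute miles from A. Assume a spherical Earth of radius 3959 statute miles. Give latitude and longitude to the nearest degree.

Write both endpoints as unit vectors p₁, p₂ with components (cos φ cos λ, cos φ sin λ, sin φ).
The central angle between the endpoints is δ = arccos(p₁·p₂) ≈ 1.445 rad (82.8°). The total great-circle distance is δ·R ≈ 1.445 × 3959 ≈ 5723 mi, so the target fraction is f = 1500/5723 ≈ 0.262.
Interpolate at f ≈ 0.262 with slerp weights a = sin((1−f)δ)/sin δ ≈ 0.882, b = sin(fδ)/sin δ ≈ 0.373.
p = a·p₁ + b·p₂ ≈ (-0.280, 0.926, 0.255); φ = arcsin(p_z) ≈ 14.76°, λ = atan2(p_y, p_x) ≈ 106.81°.

≈ (15°N, 107°E)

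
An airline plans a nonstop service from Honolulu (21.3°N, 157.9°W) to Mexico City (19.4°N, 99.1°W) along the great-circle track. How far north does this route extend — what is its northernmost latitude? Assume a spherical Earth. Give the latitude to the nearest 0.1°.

≈ 23.2°N

The great circle lies in the plane with unit normal n̂ = (p₁ × p₂)/|p₁ × p₂|.
Here n̂_z ≈ +0.919; the vertex latitude is φ_max = arccos|n̂_z| ≈ 23.2°.
Check via Clairaut: cos φ_max = |cos φ₁| · sin C = cos(21.3°)·sin(80.7°) ≈ 0.919, again giving ≈ 23.2°.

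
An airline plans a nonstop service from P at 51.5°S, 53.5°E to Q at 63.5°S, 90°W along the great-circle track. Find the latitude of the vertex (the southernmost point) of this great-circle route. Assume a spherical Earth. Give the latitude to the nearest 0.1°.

≈ 79.2°S

The great circle lies in the plane with unit normal n̂ = (p₁ × p₂)/|p₁ × p₂|.
Here n̂_z ≈ -0.188; the vertex latitude is φ_max = arccos|n̂_z| ≈ 79.2°.
Check via Clairaut: cos φ_max = |cos φ₁| · sin C = cos(51.5°)·sin(162.4°) ≈ 0.188, again giving ≈ 79.2°.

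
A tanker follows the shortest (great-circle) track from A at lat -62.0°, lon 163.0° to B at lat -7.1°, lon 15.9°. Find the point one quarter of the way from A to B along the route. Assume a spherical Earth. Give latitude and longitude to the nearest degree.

≈ lat -74°, lon 93°

The haversine formula gives a central angle δ ≈ 1.857 rad (106.4°) between the endpoints.
Interpolate at f = 1/4 with slerp weights a = sin((1−f)δ)/sin δ ≈ 1.026, b = sin(fδ)/sin δ ≈ 0.467.
p = a·p₁ + b·p₂ ≈ (-0.015, 0.268, -0.963); φ = arcsin(p_z) ≈ -74.45°, λ = atan2(p_y, p_x) ≈ 93.25°.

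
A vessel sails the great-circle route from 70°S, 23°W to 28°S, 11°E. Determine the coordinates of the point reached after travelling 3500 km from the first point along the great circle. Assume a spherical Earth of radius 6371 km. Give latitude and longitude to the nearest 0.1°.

Convert each endpoint to a unit vector on the sphere (x = cos φ cos λ, y = cos φ sin λ, z = sin φ).
The central angle between the endpoints is δ = arccos(p₁·p₂) ≈ 0.807 rad (46.2°). The total great-circle distance is δ·R ≈ 0.807 × 6371 ≈ 5143 km, so the target fraction is f = 3500/5143 ≈ 0.681.
Interpolate at f ≈ 0.681 with slerp weights a = sin((1−f)δ)/sin δ ≈ 0.353, b = sin(fδ)/sin δ ≈ 0.723.
p = a·p₁ + b·p₂ ≈ (0.738, 0.075, -0.671); φ = arcsin(p_z) ≈ -42.15°, λ = atan2(p_y, p_x) ≈ 5.78°.

≈ 42.1°S, 5.8°E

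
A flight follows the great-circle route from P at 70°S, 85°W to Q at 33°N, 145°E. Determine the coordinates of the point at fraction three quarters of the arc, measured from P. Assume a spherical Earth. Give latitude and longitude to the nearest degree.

Convert each endpoint to a unit vector on the sphere (x = cos φ cos λ, y = cos φ sin λ, z = sin φ).
The central angle between the endpoints is δ = arccos(p₁·p₂) ≈ 2.341 rad (134.1°).
Interpolate at f = 3/4 with slerp weights a = sin((1−f)δ)/sin δ ≈ 0.769, b = sin(fδ)/sin δ ≈ 1.369.
p = a·p₁ + b·p₂ ≈ (-0.918, 0.397, 0.023); φ = arcsin(p_z) ≈ 1.30°, λ = atan2(p_y, p_x) ≈ 156.63°.

≈ 1°N, 157°E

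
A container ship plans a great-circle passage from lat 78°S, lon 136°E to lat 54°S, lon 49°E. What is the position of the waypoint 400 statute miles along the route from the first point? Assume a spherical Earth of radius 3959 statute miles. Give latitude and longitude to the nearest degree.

Write both endpoints as unit vectors p₁, p₂ with components (cos φ cos λ, cos φ sin λ, sin φ).
The central angle between the endpoints is δ = arccos(p₁·p₂) ≈ 0.647 rad (37.1°). The total great-circle distance is δ·R ≈ 0.647 × 3959 ≈ 2563 mi, so the target fraction is f = 400/2563 ≈ 0.156.
Interpolate at f ≈ 0.156 with slerp weights a = sin((1−f)δ)/sin δ ≈ 0.861, b = sin(fδ)/sin δ ≈ 0.167.
p = a·p₁ + b·p₂ ≈ (-0.064, 0.199, -0.978); φ = arcsin(p_z) ≈ -77.95°, λ = atan2(p_y, p_x) ≈ 107.95°.

≈ lat 78°S, lon 108°E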